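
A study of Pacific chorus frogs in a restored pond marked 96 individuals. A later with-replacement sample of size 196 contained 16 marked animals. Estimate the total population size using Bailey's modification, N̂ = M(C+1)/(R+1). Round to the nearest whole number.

N ≈ 1112

N̂ = 96·(196+1)/(16+1) = 96·197/17 = 18912/17 ≈ 1112.47 → 1112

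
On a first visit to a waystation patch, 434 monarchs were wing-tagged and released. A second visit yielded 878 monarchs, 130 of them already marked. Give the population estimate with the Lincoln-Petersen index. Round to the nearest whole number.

N ≈ 2931

N = (434 × 878) / 130 = 381052 / 130 ≈ 2931.2 → 2931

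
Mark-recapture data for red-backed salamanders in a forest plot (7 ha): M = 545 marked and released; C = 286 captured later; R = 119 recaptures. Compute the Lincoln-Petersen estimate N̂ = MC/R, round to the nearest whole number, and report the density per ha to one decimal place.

density ≈ 187.1 red-backed salamanders per ha

N̂ = 545·286/119 = 155870/119 ≈ 1309.8 → 1310
Density = N̂ / area = 1310 / 7 ≈ 187.14 → 187.1 per ha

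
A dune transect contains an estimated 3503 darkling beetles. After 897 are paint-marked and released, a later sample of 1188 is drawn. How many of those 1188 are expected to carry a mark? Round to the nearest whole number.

Expected recaptures E[R] = M·C / N.
E[R] = 897 × 1188 / 3503 = 1065636 / 3503 ≈ 304.2 → 304

expected recaptures ≈ 304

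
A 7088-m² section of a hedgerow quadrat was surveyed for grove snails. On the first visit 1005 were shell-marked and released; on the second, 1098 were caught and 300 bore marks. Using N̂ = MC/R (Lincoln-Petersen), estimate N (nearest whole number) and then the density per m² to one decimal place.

N̂ = 1005·1098/300 = 1103490/300 ≈ 3678.3 → 3678
Density = N̂ / area = 3678 / 7088 ≈ 0.52 → 0.5 per m²

density ≈ 0.5 grove snails per m²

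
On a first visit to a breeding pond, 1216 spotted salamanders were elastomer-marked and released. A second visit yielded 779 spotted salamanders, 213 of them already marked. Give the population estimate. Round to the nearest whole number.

N = (1216 × 779) / 213 = 947264 / 213 ≈ 4447.2 → 4447

N ≈ 4447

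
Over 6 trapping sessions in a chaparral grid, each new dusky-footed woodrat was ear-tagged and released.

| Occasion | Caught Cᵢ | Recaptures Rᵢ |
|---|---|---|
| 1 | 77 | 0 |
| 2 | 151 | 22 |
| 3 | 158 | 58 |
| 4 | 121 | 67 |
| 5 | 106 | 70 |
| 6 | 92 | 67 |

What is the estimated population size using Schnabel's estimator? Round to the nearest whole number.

N ≈ 549

Marked at large before each occasion: Mᵢ = Σⱼ<ᵢ (Cⱼ − Rⱼ) → M1=0, M2=77, M3=206, M4=306, M5=360, M6=396
Σ MᵢCᵢ = 0·77 + 77·151 + 206·158 + 306·121 + 360·106 + 396·92 = 0 + 11627 + 32548 + 37026 + 38160 + 36432 = 155793
Σ Rᵢ = 0 + 22 + 58 + 67 + 70 + 67 = 284
N̂ = 155793 / 284 ≈ 548.6 → 549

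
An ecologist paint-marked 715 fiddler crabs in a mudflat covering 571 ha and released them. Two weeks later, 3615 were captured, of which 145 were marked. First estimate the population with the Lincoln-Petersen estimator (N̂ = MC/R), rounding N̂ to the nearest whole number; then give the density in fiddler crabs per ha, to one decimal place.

density ≈ 31.2 fiddler crabs per ha

N̂ = 715·3615/145 = 2584725/145 ≈ 17825.7 → 17826
Density = N̂ / area = 17826 / 571 ≈ 31.22 → 31.2 per ha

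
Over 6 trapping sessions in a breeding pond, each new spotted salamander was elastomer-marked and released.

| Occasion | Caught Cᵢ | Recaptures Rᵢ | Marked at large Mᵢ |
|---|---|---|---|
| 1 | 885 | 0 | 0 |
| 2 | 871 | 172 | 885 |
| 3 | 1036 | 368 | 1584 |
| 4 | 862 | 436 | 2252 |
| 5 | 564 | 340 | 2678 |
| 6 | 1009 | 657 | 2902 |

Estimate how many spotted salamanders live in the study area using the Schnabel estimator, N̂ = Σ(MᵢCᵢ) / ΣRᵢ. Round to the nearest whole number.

Σ MᵢCᵢ = 0·885 + 885·871 + 1584·1036 + 2252·862 + 2678·564 + 2902·1009 = 0 + 770835 + 1641024 + 1941224 + 1510392 + 2928118 = 8791593
Σ Rᵢ = 0 + 172 + 368 + 436 + 340 + 657 = 1973
N̂ = 8791593 / 1973 ≈ 4456.0 → 4456

N ≈ 4456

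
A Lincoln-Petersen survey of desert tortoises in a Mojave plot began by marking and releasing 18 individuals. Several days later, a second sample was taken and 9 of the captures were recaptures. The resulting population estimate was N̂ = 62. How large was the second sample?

From N = M·C/R: C = N·R / M = 62·9 / 18 = 558 / 18 = 31.

C = 31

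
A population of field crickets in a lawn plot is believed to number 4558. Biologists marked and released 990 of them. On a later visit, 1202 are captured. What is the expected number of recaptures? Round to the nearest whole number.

expected recaptures ≈ 261

Expected recaptures E[R] = M·C / N.
E[R] = 990 × 1202 / 4558 = 1189980 / 4558 ≈ 261.1 → 261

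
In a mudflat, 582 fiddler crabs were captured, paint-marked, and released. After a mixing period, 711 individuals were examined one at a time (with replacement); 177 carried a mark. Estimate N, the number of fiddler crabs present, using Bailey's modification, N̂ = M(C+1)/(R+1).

N = 2328

N̂ = 582·(711+1)/(177+1) = 582·712/178 = 414384/178 = 2328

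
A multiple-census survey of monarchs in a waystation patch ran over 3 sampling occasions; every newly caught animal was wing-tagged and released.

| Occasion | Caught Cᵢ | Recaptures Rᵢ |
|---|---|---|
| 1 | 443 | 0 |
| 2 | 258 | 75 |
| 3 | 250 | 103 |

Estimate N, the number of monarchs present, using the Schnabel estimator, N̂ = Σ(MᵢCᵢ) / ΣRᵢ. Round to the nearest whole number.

N ≈ 1521

Marked at large before each occasion: Mᵢ = Σⱼ<ᵢ (Cⱼ − Rⱼ) → M1=0, M2=443, M3=626
Σ MᵢCᵢ = 0·443 + 443·258 + 626·250 = 0 + 114294 + 156500 = 270794
Σ Rᵢ = 0 + 75 + 103 = 178
N̂ = 270794 / 178 ≈ 1521.3 → 1521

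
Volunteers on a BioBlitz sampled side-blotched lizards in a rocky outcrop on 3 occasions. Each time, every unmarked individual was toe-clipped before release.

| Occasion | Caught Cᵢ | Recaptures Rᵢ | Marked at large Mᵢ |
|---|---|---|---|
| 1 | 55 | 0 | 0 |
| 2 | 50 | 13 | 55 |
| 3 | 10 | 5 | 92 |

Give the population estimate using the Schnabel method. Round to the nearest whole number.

N ≈ 204

Σ MᵢCᵢ = 0·55 + 55·50 + 92·10 = 0 + 2750 + 920 = 3670
Σ Rᵢ = 0 + 13 + 5 = 18
N̂ = 3670 / 18 ≈ 203.9 → 204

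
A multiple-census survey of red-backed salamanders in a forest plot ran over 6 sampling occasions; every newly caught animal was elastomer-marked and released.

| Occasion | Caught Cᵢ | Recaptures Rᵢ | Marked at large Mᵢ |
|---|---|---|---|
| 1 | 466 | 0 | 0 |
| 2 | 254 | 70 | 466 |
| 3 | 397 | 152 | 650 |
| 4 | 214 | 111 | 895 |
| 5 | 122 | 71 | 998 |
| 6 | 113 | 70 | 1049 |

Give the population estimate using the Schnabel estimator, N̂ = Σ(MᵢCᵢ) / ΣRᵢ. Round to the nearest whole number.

Σ MᵢCᵢ = 0·466 + 466·254 + 650·397 + 895·214 + 998·122 + 1049·113 = 0 + 118364 + 258050 + 191530 + 121756 + 118537 = 808237
Σ Rᵢ = 0 + 70 + 152 + 111 + 71 + 70 = 474
N̂ = 808237 / 474 ≈ 1705.1 → 1705

N ≈ 1705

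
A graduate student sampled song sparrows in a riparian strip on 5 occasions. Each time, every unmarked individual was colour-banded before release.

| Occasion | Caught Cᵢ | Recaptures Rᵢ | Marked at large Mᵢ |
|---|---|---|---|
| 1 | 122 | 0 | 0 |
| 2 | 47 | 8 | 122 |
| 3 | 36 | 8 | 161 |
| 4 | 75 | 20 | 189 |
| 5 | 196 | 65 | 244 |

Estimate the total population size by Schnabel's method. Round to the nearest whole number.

Σ MᵢCᵢ = 0·122 + 122·47 + 161·36 + 189·75 + 244·196 = 0 + 5734 + 5796 + 14175 + 47824 = 73529
Σ Rᵢ = 0 + 8 + 8 + 20 + 65 = 101
N̂ = 73529 / 101 ≈ 728.0 → 728

N ≈ 728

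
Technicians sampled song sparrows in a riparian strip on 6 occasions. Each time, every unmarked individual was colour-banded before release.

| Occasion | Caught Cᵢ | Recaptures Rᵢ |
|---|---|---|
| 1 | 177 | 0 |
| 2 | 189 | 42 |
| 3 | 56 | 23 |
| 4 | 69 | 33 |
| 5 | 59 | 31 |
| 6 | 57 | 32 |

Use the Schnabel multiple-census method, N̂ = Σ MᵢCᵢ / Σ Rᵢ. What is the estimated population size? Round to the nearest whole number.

N ≈ 767

Marked at large before each occasion: Mᵢ = Σⱼ<ᵢ (Cⱼ − Rⱼ) → M1=0, M2=177, M3=324, M4=357, M5=393, M6=421
Σ MᵢCᵢ = 0·177 + 177·189 + 324·56 + 357·69 + 393·59 + 421·57 = 0 + 33453 + 18144 + 24633 + 23187 + 23997 = 123414
Σ Rᵢ = 0 + 42 + 23 + 33 + 31 + 32 = 161
N̂ = 123414 / 161 ≈ 766.5 → 767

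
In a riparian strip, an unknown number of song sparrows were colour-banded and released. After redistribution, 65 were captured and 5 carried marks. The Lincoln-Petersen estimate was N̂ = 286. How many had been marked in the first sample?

From N = M·C/R: M = N·R / C = 286·5 / 65 = 1430 / 65 = 22.

M = 22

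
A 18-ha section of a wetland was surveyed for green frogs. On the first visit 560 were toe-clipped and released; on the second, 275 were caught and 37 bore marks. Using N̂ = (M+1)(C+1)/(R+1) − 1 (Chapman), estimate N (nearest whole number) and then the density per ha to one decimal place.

density ≈ 226.3 green frogs per ha

N̂ = 561·276/38 − 1 = 154836/38 − 1 ≈ 4073.6 → 4074
Density = N̂ / area = 4074 / 18 ≈ 226.33 → 226.3 per ha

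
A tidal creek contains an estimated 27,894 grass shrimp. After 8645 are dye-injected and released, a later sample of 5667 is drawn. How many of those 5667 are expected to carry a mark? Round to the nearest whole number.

expected recaptures ≈ 1756

Expected recaptures E[R] = M·C / N.
E[R] = 8645 × 5667 / 27894 = 48991215 / 27894 ≈ 1756.3 → 1756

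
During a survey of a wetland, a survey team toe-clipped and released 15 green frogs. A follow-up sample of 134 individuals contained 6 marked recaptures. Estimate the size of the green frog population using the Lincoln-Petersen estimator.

N = 335

The marked fraction in the recapture sample should equal the marked fraction in the population: 6/134 = 15/N.
N = (15 × 134) / 6 = 2010 / 6 = 335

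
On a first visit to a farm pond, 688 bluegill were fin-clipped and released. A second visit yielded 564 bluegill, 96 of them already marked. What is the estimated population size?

If marked individuals mix randomly, R/C ≈ M/N, giving N ≈ M·C/R.
N = (688 × 564) / 96 = 388032 / 96 = 4042

N = 4042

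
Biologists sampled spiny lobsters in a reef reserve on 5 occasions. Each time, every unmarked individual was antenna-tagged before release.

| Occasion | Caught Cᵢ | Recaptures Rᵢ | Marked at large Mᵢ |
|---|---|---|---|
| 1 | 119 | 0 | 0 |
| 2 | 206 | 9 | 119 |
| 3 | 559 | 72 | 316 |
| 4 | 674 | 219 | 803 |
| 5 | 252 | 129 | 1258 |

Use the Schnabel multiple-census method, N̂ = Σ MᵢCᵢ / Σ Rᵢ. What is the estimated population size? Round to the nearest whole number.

N ≈ 2469

Σ MᵢCᵢ = 0·119 + 119·206 + 316·559 + 803·674 + 1258·252 = 0 + 24514 + 176644 + 541222 + 317016 = 1059396
Σ Rᵢ = 0 + 9 + 72 + 219 + 129 = 429
N̂ = 1059396 / 429 ≈ 2469.45 → 2469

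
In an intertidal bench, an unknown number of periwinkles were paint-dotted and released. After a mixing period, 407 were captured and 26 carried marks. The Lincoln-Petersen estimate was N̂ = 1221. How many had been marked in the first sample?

From N = M·C/R: M = N·R / C = 1221·26 / 407 = 31746 / 407 = 78.

M = 78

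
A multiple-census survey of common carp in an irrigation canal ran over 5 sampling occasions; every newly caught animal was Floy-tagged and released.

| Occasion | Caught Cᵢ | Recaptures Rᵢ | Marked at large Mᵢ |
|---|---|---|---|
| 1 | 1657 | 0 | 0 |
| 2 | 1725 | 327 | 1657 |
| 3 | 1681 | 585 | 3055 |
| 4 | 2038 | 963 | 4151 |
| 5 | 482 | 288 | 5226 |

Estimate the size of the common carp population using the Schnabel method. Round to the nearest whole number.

N ≈ 8771

Σ MᵢCᵢ = 0·1657 + 1657·1725 + 3055·1681 + 4151·2038 + 5226·482 = 0 + 2858325 + 5135455 + 8459738 + 2518932 = 18972450
Σ Rᵢ = 0 + 327 + 585 + 963 + 288 = 2163
N̂ = 18972450 / 2163 ≈ 8771.4 → 8771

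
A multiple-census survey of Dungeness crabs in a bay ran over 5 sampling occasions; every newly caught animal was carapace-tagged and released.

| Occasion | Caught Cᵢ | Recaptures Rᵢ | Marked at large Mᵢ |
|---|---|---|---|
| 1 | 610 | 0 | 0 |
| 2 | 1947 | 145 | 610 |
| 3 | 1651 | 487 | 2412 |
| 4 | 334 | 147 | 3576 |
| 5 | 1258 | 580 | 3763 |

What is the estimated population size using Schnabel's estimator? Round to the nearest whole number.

N ≈ 8166

Σ MᵢCᵢ = 0·610 + 610·1947 + 2412·1651 + 3576·334 + 3763·1258 = 0 + 1187670 + 3982212 + 1194384 + 4733854 = 11098120
Σ Rᵢ = 0 + 145 + 487 + 147 + 580 = 1359
N̂ = 11098120 / 1359 ≈ 8166.4 → 8166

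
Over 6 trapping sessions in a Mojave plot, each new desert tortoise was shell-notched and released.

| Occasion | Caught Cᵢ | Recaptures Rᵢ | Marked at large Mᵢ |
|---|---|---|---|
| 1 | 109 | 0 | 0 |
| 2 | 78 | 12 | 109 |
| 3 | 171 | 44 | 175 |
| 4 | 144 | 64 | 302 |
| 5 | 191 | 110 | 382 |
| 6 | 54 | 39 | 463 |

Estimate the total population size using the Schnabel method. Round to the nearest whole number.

Σ MᵢCᵢ = 0·109 + 109·78 + 175·171 + 302·144 + 382·191 + 463·54 = 0 + 8502 + 29925 + 43488 + 72962 + 25002 = 179879
Σ Rᵢ = 0 + 12 + 44 + 64 + 110 + 39 = 269
N̂ = 179879 / 269 ≈ 668.7 → 669

N ≈ 669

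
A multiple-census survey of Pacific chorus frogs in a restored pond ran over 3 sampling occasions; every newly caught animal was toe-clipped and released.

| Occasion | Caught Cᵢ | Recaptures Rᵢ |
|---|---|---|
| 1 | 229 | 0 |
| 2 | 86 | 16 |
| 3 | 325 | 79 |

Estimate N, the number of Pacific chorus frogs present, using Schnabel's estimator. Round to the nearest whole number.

Marked at large before each occasion: Mᵢ = Σⱼ<ᵢ (Cⱼ − Rⱼ) → M1=0, M2=229, M3=299
Σ MᵢCᵢ = 0·229 + 229·86 + 299·325 = 0 + 19694 + 97175 = 116869
Σ Rᵢ = 0 + 16 + 79 = 95
N̂ = 116869 / 95 ≈ 1230.2 → 1230

N ≈ 1230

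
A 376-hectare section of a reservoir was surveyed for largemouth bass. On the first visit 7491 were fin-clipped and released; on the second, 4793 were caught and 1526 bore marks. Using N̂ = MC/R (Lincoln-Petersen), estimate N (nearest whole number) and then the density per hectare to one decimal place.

density ≈ 62.6 largemouth bass per hectare

N̂ = 7491·4793/1526 = 35904363/1526 ≈ 23528.4 → 23528
Density = N̂ / area = 23528 / 376 ≈ 62.57 → 62.6 per hectare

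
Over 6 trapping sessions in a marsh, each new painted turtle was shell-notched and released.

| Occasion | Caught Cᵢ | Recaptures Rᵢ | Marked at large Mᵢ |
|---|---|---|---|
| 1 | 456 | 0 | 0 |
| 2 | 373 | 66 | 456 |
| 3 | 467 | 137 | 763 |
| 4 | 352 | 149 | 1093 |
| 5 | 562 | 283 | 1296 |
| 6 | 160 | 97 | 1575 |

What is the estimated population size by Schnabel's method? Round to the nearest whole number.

N ≈ 2584

Σ MᵢCᵢ = 0·456 + 456·373 + 763·467 + 1093·352 + 1296·562 + 1575·160 = 0 + 170088 + 356321 + 384736 + 728352 + 252000 = 1891497
Σ Rᵢ = 0 + 66 + 137 + 149 + 283 + 97 = 732
N̂ = 1891497 / 732 ≈ 2584.0 → 2584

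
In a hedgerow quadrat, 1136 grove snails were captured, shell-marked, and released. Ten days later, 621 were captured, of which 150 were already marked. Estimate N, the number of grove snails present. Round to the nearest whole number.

If marked individuals mix randomly, R/C ≈ M/N, giving N ≈ M·C/R.
N = (1136 × 621) / 150 = 705456 / 150 ≈ 4703.0 → 4703

N ≈ 4703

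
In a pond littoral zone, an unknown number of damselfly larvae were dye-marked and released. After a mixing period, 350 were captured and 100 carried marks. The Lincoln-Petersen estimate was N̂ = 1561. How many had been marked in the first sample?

M = 446

From N = M·C/R: M = N·R / C = 1561·100 / 350 = 156100 / 350 = 446.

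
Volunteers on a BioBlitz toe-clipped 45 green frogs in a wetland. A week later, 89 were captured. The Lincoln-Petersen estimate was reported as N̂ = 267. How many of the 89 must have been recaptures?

From N = M·C/R: R = M·C / N = 45·89 / 267 = 4005 / 267 = 15.

R = 15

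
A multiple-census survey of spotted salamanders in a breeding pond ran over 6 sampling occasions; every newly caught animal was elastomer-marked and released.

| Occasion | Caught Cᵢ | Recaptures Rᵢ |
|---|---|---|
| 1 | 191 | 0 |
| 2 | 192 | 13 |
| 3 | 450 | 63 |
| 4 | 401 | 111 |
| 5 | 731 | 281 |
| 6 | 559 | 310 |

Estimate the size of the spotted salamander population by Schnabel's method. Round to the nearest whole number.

N ≈ 2711

Marked at large before each occasion: Mᵢ = Σⱼ<ᵢ (Cⱼ − Rⱼ) → M1=0, M2=191, M3=370, M4=757, M5=1047, M6=1497
Σ MᵢCᵢ = 0·191 + 191·192 + 370·450 + 757·401 + 1047·731 + 1497·559 = 0 + 36672 + 166500 + 303557 + 765357 + 836823 = 2108909
Σ Rᵢ = 0 + 13 + 63 + 111 + 281 + 310 = 778
N̂ = 2108909 / 778 ≈ 2710.7 → 2711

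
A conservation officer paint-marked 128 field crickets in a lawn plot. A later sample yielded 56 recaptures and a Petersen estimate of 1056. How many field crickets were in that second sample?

From N = M·C/R: C = N·R / M = 1056·56 / 128 = 59136 / 128 = 462.

C = 462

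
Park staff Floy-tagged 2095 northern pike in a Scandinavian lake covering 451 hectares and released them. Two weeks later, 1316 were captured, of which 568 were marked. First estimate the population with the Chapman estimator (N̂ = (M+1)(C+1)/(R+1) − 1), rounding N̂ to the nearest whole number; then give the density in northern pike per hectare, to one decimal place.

density ≈ 10.8 northern pike per hectare

N̂ = 2096·1317/569 − 1 = 2760432/569 − 1 ≈ 4850.4 → 4850
Density = N̂ / area = 4850 / 451 ≈ 10.75 → 10.8 per hectare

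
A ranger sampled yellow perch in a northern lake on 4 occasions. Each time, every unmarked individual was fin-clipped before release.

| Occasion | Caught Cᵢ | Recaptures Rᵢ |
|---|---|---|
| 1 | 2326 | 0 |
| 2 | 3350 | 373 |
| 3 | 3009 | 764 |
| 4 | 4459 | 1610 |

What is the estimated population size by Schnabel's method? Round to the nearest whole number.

Marked at large before each occasion: Mᵢ = Σⱼ<ᵢ (Cⱼ − Rⱼ) → M1=0, M2=2326, M3=5303, M4=7548
Σ MᵢCᵢ = 0·2326 + 2326·3350 + 5303·3009 + 7548·4459 = 0 + 7792100 + 15956727 + 33656532 = 57405359
Σ Rᵢ = 0 + 373 + 764 + 1610 = 2747
N̂ = 57405359 / 2747 ≈ 20897.47 → 20897

N ≈ 20,897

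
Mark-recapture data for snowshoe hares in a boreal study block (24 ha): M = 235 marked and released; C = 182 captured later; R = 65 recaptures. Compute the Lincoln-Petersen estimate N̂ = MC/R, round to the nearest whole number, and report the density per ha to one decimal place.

N̂ = 235·182/65 = 42770/65 = 658
Density = N̂ / area = 658 / 24 ≈ 27.42 → 27.4 per ha

density ≈ 27.4 snowshoe hares per ha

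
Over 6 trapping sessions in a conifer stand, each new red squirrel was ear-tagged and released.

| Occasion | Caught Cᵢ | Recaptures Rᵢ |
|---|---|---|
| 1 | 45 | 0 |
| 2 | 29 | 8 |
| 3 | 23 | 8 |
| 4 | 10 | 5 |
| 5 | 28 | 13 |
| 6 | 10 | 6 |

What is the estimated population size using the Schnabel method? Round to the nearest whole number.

Marked at large before each occasion: Mᵢ = Σⱼ<ᵢ (Cⱼ − Rⱼ) → M1=0, M2=45, M3=66, M4=81, M5=86, M6=101
Σ MᵢCᵢ = 0·45 + 45·29 + 66·23 + 81·10 + 86·28 + 101·10 = 0 + 1305 + 1518 + 810 + 2408 + 1010 = 7051
Σ Rᵢ = 0 + 8 + 8 + 5 + 13 + 6 = 40
N̂ = 7051 / 40 ≈ 176.3 → 176

N ≈ 176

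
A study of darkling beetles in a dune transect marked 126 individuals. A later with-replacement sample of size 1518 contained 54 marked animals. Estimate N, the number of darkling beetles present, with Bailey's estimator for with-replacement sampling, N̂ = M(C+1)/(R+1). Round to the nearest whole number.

N̂ = 126·(1518+1)/(54+1) = 126·1519/55 = 191394/55 ≈ 3479.9 → 3480

N ≈ 3480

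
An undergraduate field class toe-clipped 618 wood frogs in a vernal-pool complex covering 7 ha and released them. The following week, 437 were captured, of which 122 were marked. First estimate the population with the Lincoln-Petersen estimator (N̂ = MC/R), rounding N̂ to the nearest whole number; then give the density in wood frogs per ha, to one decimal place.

density ≈ 316.3 wood frogs per ha

N̂ = 618·437/122 = 270066/122 ≈ 2213.7 → 2214
Density = N̂ / area = 2214 / 7 ≈ 316.29 → 316.3 per ha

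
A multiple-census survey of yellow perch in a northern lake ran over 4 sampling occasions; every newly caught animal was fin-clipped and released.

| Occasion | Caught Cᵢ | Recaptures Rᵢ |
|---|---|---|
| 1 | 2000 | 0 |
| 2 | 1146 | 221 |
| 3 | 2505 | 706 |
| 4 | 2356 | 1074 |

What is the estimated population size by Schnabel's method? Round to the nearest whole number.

Marked at large before each occasion: Mᵢ = Σⱼ<ᵢ (Cⱼ − Rⱼ) → M1=0, M2=2000, M3=2925, M4=4724
Σ MᵢCᵢ = 0·2000 + 2000·1146 + 2925·2505 + 4724·2356 = 0 + 2292000 + 7327125 + 11129744 = 20748869
Σ Rᵢ = 0 + 221 + 706 + 1074 = 2001
N̂ = 20748869 / 2001 ≈ 10369.2 → 10369

N ≈ 10,369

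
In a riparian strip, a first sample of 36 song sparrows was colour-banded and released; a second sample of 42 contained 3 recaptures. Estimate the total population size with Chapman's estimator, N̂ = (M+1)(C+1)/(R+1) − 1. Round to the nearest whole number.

N̂ = (36+1)(42+1)/(3+1) − 1 = 37·43/4 − 1
= 1591/4 − 1 ≈ 397.8 − 1 ≈ 396.8 → 397

N ≈ 397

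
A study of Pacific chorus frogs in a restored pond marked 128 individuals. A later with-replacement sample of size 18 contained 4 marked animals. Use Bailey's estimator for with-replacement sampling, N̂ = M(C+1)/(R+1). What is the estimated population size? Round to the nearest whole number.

N ≈ 486

N̂ = 128·(18+1)/(4+1) = 128·19/5 = 2432/5 ≈ 486.4 → 486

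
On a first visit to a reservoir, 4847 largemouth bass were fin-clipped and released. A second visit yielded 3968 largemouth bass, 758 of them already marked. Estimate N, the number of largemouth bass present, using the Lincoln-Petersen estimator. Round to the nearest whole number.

The marked fraction in the recapture sample should equal the marked fraction in the population: 758/3968 = 4847/N.
N = (4847 × 3968) / 758 = 19232896 / 758 ≈ 25373.2 → 25373

N ≈ 25,373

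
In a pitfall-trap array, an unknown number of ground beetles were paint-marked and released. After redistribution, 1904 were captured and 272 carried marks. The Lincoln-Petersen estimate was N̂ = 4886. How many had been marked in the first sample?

From N = M·C/R: M = N·R / C = 4886·272 / 1904 = 1328992 / 1904 = 698.

M = 698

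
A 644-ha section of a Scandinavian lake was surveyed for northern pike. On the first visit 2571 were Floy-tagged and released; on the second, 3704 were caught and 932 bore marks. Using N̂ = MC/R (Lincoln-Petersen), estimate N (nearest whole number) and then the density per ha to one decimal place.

N̂ = 2571·3704/932 = 9522984/932 ≈ 10217.8 → 10218
Density = N̂ / area = 10218 / 644 ≈ 15.87 → 15.9 per ha

density ≈ 15.9 northern pike per ha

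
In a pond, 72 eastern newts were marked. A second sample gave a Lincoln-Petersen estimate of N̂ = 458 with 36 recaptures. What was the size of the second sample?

C = 229

From N = M·C/R: C = N·R / M = 458·36 / 72 = 16488 / 72 = 229.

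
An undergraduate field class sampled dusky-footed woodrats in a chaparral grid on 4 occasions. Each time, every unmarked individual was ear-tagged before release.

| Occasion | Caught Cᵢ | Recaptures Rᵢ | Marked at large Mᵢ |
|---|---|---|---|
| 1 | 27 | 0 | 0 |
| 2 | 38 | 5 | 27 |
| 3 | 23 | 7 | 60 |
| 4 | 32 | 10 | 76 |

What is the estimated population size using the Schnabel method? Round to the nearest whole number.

Σ MᵢCᵢ = 0·27 + 27·38 + 60·23 + 76·32 = 0 + 1026 + 1380 + 2432 = 4838
Σ Rᵢ = 0 + 5 + 7 + 10 = 22
N̂ = 4838 / 22 ≈ 219.9 → 220

N ≈ 220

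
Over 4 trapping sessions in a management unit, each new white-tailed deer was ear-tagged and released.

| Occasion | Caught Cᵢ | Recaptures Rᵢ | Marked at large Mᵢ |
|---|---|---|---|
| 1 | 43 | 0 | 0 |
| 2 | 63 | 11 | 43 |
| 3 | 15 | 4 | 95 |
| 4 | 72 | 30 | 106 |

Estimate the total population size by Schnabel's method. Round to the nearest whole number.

N ≈ 261

Σ MᵢCᵢ = 0·43 + 43·63 + 95·15 + 106·72 = 0 + 2709 + 1425 + 7632 = 11766
Σ Rᵢ = 0 + 11 + 4 + 30 = 45
N̂ = 11766 / 45 ≈ 261.47 → 261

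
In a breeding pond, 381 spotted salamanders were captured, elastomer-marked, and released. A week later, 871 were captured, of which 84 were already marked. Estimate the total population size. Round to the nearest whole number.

N ≈ 3951

If marked individuals mix randomly, R/C ≈ M/N, giving N ≈ M·C/R.
N = (381 × 871) / 84 = 331851 / 84 ≈ 3950.6 → 3951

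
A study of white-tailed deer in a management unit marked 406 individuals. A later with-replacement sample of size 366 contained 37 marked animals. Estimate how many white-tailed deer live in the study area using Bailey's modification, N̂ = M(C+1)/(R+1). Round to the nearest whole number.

N̂ = 406·(366+1)/(37+1) = 406·367/38 = 149002/38 ≈ 3921.1 → 3921

N ≈ 3921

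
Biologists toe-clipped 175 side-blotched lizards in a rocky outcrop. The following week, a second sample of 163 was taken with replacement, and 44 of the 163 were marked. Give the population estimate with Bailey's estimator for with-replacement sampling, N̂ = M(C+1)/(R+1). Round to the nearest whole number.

N ≈ 638

N̂ = 175·(163+1)/(44+1) = 175·164/45 = 28700/45 ≈ 637.8 → 638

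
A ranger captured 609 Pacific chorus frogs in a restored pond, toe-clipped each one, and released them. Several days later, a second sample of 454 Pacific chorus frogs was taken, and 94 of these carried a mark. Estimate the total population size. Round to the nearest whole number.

N ≈ 2941

N = (609 × 454) / 94 = 276486 / 94 ≈ 2941.3 → 2941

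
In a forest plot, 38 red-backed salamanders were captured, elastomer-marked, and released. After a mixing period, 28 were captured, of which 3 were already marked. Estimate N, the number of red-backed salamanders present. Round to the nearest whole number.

N = (38 × 28) / 3 = 1064 / 3 ≈ 354.7 → 355

N ≈ 355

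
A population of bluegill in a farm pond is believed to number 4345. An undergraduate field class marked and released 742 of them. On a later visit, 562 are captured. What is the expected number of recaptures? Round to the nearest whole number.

Expected recaptures E[R] = M·C / N.
E[R] = 742 × 562 / 4345 = 417004 / 4345 ≈ 96.0 → 96

expected recaptures ≈ 96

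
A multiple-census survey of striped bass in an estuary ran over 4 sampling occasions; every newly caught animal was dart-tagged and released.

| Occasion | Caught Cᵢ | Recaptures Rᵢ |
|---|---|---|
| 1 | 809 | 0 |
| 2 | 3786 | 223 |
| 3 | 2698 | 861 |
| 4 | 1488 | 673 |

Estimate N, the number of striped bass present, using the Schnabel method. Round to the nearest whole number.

Marked at large before each occasion: Mᵢ = Σⱼ<ᵢ (Cⱼ − Rⱼ) → M1=0, M2=809, M3=4372, M4=6209
Σ MᵢCᵢ = 0·809 + 809·3786 + 4372·2698 + 6209·1488 = 0 + 3062874 + 11795656 + 9238992 = 24097522
Σ Rᵢ = 0 + 223 + 861 + 673 = 1757
N̂ = 24097522 / 1757 ≈ 13715.2 → 13715

N ≈ 13,715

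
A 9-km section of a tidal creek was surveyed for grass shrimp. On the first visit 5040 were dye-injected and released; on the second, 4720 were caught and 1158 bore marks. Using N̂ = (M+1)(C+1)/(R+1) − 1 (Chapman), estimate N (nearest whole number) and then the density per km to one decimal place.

density ≈ 2281.4 grass shrimp per km

N̂ = 5041·4721/1159 − 1 = 23798561/1159 − 1 ≈ 20532.7 → 20533
Density = N̂ / area = 20533 / 9 ≈ 2281.44 → 2281.4 per km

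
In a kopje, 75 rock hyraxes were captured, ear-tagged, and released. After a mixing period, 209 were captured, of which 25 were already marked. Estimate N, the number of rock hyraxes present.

If marked individuals mix randomly, R/C ≈ M/N, giving N ≈ M·C/R.
N = (75 × 209) / 25 = 15675 / 25 = 627

N = 627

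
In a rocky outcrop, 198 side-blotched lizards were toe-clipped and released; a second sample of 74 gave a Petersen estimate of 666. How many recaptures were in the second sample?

From N = M·C/R: R = M·C / N = 198·74 / 666 = 14652 / 666 = 22.

R = 22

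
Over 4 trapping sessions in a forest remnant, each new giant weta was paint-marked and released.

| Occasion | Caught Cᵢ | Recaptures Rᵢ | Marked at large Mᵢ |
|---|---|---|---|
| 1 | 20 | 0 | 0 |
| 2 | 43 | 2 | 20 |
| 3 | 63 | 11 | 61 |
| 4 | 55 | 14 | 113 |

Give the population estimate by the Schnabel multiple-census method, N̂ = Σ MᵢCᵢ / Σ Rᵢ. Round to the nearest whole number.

Σ MᵢCᵢ = 0·20 + 20·43 + 61·63 + 113·55 = 0 + 860 + 3843 + 6215 = 10918
Σ Rᵢ = 0 + 2 + 11 + 14 = 27
N̂ = 10918 / 27 ≈ 404.4 → 404

N ≈ 404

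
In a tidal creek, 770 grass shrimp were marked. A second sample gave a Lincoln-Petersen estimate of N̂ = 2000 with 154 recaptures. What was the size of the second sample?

From N = M·C/R: C = N·R / M = 2000·154 / 770 = 308000 / 770 = 400.

C = 400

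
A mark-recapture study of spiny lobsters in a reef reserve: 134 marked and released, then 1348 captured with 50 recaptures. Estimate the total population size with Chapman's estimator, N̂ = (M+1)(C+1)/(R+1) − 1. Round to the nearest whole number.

N ≈ 3570

N̂ = (134+1)(1348+1)/(50+1) − 1 = 135·1349/51 − 1
= 182115/51 − 1 ≈ 3570.9 − 1 ≈ 3569.9 → 3570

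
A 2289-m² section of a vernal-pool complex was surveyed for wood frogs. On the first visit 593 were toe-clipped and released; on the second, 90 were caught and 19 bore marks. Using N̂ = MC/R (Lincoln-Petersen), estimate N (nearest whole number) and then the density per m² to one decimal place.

density ≈ 1.2 wood frogs per m²

N̂ = 593·90/19 = 53370/19 ≈ 2808.9 → 2809
Density = N̂ / area = 2809 / 2289 ≈ 1.23 → 1.2 per m²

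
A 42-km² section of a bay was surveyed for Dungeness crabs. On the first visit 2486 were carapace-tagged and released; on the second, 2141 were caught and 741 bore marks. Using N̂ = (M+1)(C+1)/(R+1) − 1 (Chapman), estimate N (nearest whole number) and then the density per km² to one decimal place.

N̂ = 2487·2142/742 − 1 = 5327154/742 − 1 ≈ 7178.45 → 7178
Density = N̂ / area = 7178 / 42 ≈ 170.90 → 170.9 per km²

density ≈ 170.9 Dungeness crabs per km²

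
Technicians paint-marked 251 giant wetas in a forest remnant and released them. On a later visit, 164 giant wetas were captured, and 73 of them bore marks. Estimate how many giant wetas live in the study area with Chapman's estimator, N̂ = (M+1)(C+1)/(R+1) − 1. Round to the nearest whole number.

N ≈ 561

N̂ = (251+1)(164+1)/(73+1) − 1 = 252·165/74 − 1
= 41580/74 − 1 ≈ 561.9 − 1 ≈ 560.9 → 561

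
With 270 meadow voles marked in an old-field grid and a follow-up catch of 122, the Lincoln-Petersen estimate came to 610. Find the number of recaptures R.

From N = M·C/R: R = M·C / N = 270·122 / 610 = 32940 / 610 = 54.

R = 54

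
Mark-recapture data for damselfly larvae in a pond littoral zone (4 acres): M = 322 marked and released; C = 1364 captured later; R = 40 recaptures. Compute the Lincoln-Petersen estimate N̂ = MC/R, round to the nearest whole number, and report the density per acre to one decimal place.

density ≈ 2745.0 damselfly larvae per acre

N̂ = 322·1364/40 = 439208/40 ≈ 10980.2 → 10980
Density = N̂ / area = 10980 / 4 = 2745.0 per acre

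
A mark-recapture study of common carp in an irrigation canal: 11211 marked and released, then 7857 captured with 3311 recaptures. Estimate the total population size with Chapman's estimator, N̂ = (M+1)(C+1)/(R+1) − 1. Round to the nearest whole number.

N̂ = (11211+1)(7857+1)/(3311+1) − 1 = 11212·7858/3312 − 1
= 88103896/3312 − 1 ≈ 26601.4 − 1 ≈ 26600.4 → 26600

N ≈ 26,600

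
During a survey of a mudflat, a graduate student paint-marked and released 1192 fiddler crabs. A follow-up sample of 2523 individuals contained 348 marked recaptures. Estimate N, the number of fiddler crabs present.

N = 8642

Lincoln-Petersen assumes M/N = R/C, so N = M·C / R.
N = (1192 × 2523) / 348 = 3007416 / 348 = 8642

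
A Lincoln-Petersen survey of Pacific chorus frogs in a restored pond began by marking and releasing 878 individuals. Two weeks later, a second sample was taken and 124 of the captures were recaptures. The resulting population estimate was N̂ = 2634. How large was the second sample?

C = 372

From N = M·C/R: C = N·R / M = 2634·124 / 878 = 326616 / 878 = 372.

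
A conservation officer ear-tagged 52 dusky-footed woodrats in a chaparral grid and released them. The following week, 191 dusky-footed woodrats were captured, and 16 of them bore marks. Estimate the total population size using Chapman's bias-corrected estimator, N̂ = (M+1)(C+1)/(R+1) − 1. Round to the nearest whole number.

N̂ = (52+1)(191+1)/(16+1) − 1 = 53·192/17 − 1
= 10176/17 − 1 ≈ 598.6 − 1 ≈ 597.6 → 598

N ≈ 598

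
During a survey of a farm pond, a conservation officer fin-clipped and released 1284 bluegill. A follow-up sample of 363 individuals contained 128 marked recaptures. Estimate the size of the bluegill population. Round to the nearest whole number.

N = (1284 × 363) / 128 = 466092 / 128 ≈ 3641.3 → 3641

N ≈ 3641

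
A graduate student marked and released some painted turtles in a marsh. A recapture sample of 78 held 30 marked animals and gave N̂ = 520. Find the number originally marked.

From N = M·C/R: M = N·R / C = 520·30 / 78 = 15600 / 78 = 200.

M = 200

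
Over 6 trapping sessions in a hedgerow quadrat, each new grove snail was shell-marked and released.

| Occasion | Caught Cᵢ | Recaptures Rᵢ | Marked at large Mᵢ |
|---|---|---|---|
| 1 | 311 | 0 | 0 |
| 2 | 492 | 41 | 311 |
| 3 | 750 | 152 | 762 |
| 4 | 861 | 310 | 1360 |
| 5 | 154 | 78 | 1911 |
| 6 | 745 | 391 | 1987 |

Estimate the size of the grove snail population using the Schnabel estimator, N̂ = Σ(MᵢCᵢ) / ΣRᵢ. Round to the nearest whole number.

Σ MᵢCᵢ = 0·311 + 311·492 + 762·750 + 1360·861 + 1911·154 + 1987·745 = 0 + 153012 + 571500 + 1170960 + 294294 + 1480315 = 3670081
Σ Rᵢ = 0 + 41 + 152 + 310 + 78 + 391 = 972
N̂ = 3670081 / 972 ≈ 3775.8 → 3776

N ≈ 3776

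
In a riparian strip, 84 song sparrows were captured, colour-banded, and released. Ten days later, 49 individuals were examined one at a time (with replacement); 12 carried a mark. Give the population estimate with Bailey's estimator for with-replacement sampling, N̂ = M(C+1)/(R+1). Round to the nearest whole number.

N̂ = 84·(49+1)/(12+1) = 84·50/13 = 4200/13 ≈ 323.1 → 323

N ≈ 323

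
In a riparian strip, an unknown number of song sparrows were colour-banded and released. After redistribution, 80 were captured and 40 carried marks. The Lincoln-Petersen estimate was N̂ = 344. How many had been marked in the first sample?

From N = M·C/R: M = N·R / C = 344·40 / 80 = 13760 / 80 = 172.

M = 172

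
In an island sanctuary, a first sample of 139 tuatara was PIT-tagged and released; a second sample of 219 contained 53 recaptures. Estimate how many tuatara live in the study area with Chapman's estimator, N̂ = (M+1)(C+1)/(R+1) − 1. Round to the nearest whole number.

N̂ = (139+1)(219+1)/(53+1) − 1 = 140·220/54 − 1
= 30800/54 − 1 ≈ 570.4 − 1 ≈ 569.4 → 569

N ≈ 569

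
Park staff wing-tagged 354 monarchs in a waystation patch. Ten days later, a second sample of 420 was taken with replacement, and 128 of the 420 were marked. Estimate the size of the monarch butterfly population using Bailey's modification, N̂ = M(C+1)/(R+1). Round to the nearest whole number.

N̂ = 354·(420+1)/(128+1) = 354·421/129 = 149034/129 ≈ 1155.3 → 1155

N ≈ 1155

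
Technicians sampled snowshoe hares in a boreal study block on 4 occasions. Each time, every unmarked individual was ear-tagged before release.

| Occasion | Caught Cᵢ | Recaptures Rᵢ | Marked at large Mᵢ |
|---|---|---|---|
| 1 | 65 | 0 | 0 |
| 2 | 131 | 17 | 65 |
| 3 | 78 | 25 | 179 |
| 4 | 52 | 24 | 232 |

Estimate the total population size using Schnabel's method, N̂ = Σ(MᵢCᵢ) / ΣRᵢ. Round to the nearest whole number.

N ≈ 523

Σ MᵢCᵢ = 0·65 + 65·131 + 179·78 + 232·52 = 0 + 8515 + 13962 + 12064 = 34541
Σ Rᵢ = 0 + 17 + 25 + 24 = 66
N̂ = 34541 / 66 ≈ 523.3 → 523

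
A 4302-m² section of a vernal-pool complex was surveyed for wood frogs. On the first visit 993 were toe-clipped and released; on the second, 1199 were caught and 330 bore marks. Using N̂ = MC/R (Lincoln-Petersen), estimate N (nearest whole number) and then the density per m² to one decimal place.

N̂ = 993·1199/330 = 1190607/330 ≈ 3607.9 → 3608
Density = N̂ / area = 3608 / 4302 ≈ 0.84 → 0.8 per m²

density ≈ 0.8 wood frogs per m²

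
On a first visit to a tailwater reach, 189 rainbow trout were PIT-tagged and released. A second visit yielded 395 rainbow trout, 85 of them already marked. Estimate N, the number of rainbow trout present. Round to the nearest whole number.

If marked individuals mix randomly, R/C ≈ M/N, giving N ≈ M·C/R.
N = (189 × 395) / 85 = 74655 / 85 ≈ 878.3 → 878

N ≈ 878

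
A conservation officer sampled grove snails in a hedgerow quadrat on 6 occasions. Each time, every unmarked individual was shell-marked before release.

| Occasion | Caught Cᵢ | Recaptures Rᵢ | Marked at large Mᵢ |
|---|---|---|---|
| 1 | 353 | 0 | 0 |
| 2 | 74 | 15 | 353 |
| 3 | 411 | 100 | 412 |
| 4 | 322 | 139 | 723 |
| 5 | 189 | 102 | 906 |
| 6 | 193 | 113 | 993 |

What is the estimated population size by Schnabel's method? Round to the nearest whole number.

N ≈ 1687

Σ MᵢCᵢ = 0·353 + 353·74 + 412·411 + 723·322 + 906·189 + 993·193 = 0 + 26122 + 169332 + 232806 + 171234 + 191649 = 791143
Σ Rᵢ = 0 + 15 + 100 + 139 + 102 + 113 = 469
N̂ = 791143 / 469 ≈ 1686.9 → 1687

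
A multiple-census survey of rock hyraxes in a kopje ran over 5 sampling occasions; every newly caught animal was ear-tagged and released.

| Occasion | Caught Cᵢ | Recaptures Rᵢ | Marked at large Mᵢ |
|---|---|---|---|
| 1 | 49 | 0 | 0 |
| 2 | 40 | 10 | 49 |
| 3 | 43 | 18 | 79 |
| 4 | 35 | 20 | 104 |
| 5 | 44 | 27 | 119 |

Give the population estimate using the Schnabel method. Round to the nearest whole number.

Σ MᵢCᵢ = 0·49 + 49·40 + 79·43 + 104·35 + 119·44 = 0 + 1960 + 3397 + 3640 + 5236 = 14233
Σ Rᵢ = 0 + 10 + 18 + 20 + 27 = 75
N̂ = 14233 / 75 ≈ 189.8 → 190

N ≈ 190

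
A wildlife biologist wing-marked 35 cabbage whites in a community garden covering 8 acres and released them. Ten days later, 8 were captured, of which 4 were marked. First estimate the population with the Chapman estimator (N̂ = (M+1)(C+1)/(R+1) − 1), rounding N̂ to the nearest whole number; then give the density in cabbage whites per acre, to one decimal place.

N̂ = 36·9/5 − 1 = 324/5 − 1 ≈ 63.8 → 64
Density = N̂ / area = 64 / 8 = 8.0 per acre

density ≈ 8.0 cabbage whites per acre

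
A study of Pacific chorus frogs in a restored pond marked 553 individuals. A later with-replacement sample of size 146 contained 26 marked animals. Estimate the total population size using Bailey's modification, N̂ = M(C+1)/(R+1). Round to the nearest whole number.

N ≈ 3011

N̂ = 553·(146+1)/(26+1) = 553·147/27 = 81291/27 ≈ 3010.8 → 3011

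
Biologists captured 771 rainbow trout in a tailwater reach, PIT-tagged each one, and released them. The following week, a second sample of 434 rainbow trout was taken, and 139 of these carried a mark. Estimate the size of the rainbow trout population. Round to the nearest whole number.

N ≈ 2407

If marked individuals mix randomly, R/C ≈ M/N, giving N ≈ M·C/R.
N = (771 × 434) / 139 = 334614 / 139 ≈ 2407.3 → 2407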